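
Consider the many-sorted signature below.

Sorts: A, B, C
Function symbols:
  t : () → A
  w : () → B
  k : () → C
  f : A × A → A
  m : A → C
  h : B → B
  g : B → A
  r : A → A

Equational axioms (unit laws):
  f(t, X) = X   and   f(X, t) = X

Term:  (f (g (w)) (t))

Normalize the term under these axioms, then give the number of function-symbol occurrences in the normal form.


1. (f (g (w)) (t))  →  (g (w))
normal form: (g (w))

size = 2


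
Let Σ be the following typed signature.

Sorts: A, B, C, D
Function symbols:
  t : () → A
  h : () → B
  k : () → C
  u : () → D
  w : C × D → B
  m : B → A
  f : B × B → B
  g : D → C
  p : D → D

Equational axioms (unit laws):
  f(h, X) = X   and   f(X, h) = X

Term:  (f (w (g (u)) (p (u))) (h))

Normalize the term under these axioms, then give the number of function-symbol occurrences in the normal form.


size = 5

1. (f (w (g (u)) (p (u))) (h))  →  (w (g (u)) (p (u)))
normal form: (w (g (u)) (p (u)))


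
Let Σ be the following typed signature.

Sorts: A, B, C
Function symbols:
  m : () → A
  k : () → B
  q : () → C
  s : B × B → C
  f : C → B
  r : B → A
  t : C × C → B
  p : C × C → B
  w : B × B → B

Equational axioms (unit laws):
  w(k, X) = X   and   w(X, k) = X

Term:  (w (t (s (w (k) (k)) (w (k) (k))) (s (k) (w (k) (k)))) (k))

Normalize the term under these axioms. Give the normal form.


1. (w (t (s (w (k) (k)) (w (k) (k))) (s (k) (w (k) (k)))) (k))  →  (t (s (w (k) (k)) (w (k) (k))) (s (k) (w (k) (k))))
2. (t (s (w (k) (k)) (w (k) (k))) (s (k) (w (k) (k))))  →  (t (s (k) (w (k) (k))) (s (k) (w (k) (k))))
3. (t (s (k) (w (k) (k))) (s (k) (w (k) (k))))  →  (t (s (k) (k)) (s (k) (w (k) (k))))
4. (t (s (k) (k)) (s (k) (w (k) (k))))  →  (t (s (k) (k)) (s (k) (k)))

normal form = (t (s (k) (k)) (s (k) (k)))


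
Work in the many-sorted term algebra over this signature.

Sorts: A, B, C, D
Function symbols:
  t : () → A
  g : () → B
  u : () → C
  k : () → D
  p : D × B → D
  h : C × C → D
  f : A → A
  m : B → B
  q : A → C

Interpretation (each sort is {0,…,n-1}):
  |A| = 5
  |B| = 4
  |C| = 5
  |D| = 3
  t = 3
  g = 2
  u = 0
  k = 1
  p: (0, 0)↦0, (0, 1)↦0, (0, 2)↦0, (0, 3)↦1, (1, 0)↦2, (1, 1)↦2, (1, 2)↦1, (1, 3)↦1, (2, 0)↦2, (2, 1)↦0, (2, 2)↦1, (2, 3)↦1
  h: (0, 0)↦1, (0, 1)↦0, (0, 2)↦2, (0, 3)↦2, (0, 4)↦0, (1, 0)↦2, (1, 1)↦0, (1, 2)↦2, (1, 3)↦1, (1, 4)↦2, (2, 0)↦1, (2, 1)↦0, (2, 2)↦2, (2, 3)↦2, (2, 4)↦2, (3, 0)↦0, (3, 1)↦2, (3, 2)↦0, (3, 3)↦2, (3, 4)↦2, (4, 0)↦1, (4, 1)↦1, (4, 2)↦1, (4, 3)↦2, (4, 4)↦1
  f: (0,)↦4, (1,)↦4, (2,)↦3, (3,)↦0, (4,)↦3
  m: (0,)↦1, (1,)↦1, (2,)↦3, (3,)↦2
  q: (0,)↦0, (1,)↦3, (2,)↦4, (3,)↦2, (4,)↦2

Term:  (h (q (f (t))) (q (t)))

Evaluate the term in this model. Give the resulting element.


  t = 3
  (f (t)) = f(3,) = 0
  (q (f (t))) = q(0,) = 0
  t = 3
  (q (t)) = q(3,) = 2
  (h (q (f (t))) (q (t))) = h(0, 2) = 2

value = 2


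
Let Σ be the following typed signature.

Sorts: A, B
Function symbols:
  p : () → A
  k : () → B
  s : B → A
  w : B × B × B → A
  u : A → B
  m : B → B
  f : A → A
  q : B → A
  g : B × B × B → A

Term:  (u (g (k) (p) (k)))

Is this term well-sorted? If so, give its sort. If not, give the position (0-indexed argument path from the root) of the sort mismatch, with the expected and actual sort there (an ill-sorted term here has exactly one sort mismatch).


    (k) : B
    (p) : A
    (k) : B
  (g (k) (p) (k)) : ✗ arg 1 at [0, 1] has sort A, expected B

ill-sorted at position [0, 1]: expected B, got A


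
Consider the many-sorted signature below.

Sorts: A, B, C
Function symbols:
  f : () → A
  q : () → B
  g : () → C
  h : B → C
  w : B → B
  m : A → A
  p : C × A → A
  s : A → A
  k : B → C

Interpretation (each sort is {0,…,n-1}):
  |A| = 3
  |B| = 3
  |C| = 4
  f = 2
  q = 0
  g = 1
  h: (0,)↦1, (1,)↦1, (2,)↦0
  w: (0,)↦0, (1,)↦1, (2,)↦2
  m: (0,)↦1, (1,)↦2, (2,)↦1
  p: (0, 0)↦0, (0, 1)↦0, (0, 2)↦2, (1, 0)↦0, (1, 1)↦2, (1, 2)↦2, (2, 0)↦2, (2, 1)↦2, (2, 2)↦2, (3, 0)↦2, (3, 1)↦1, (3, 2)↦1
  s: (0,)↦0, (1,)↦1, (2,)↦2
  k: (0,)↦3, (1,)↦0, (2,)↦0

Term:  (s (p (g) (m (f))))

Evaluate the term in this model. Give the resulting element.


  g = 1
  f = 2
  (m (f)) = m(2,) = 1
  (p (g) (m (f))) = p(1, 1) = 2
  (s (p (g) (m (f)))) = s(2,) = 2

value = 2


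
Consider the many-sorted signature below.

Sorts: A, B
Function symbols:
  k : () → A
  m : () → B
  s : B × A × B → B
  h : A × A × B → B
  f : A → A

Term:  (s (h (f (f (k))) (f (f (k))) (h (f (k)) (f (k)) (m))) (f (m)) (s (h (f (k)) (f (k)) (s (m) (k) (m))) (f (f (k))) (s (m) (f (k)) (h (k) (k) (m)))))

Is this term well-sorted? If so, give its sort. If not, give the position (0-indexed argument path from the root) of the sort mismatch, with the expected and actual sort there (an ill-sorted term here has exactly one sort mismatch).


ill-sorted at position [1, 0]: expected A, got B

        (k) : A
      (f (k)) : A
    (f (f (k))) : A
        (k) : A
      (f (k)) : A
    (f (f (k))) : A
        (k) : A
      (f (k)) : A
        (k) : A
      (f (k)) : A
      (m) : B
    (h (f (k)) (f (k)) (m)) : B
  (h (f (f (k))) (f (f (k))) (h (f (k)) (f (k)) (m))) : B
    (m) : B
  (f (m)) : ✗ arg 0 at [1, 0] has sort B, expected A
        (k) : A
      (f (k)) : A
        (k) : A
      (f (k)) : A
        (m) : B
        (k) : A
        (m) : B
      (s (m) (k) (m)) : B
    (h (f (k)) (f (k)) (s (m) (k) (m))) : B
        (k) : A
      (f (k)) : A
    (f (f (k))) : A
      (m) : B
        (k) : A
      (f (k)) : A
        (k) : A
        (k) : A
        (m) : B
      (h (k) (k) (m)) : B
    (s (m) (f (k)) (h (k) (k) (m))) : B
  (s (h (f (k)) (f (k)) (s (m) (k) (m))) (f (f (k))) (s (m) (f (k)) (h (k) (k) (m)))) : B


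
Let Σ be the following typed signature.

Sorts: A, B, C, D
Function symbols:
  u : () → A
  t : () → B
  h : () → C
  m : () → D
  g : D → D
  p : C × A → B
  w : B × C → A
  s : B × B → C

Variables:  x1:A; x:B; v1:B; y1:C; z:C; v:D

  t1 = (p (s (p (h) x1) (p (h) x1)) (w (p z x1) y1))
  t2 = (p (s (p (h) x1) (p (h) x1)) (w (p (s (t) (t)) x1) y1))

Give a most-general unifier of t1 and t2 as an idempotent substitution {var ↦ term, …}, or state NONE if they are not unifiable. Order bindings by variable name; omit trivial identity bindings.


{z ↦ (s (t) (t))}


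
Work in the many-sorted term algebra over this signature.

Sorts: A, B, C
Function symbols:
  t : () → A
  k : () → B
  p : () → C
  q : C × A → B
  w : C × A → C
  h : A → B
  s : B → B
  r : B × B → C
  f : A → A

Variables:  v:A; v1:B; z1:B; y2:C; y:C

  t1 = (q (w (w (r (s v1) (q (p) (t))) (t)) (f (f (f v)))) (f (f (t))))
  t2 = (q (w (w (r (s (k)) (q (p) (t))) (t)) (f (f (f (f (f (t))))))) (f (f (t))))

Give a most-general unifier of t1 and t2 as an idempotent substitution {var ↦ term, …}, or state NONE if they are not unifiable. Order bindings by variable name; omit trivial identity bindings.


{v ↦ (f (f (t))), v1 ↦ (k)}


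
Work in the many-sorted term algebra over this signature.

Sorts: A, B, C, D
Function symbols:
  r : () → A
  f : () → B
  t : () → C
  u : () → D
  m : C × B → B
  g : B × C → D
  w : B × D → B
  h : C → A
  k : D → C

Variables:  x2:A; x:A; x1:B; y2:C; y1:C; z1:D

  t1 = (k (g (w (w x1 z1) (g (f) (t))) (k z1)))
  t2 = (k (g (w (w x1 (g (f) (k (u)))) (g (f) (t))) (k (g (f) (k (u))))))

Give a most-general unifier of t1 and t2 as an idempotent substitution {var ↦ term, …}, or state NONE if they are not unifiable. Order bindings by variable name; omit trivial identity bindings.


{z1 ↦ (g (f) (k (u)))}


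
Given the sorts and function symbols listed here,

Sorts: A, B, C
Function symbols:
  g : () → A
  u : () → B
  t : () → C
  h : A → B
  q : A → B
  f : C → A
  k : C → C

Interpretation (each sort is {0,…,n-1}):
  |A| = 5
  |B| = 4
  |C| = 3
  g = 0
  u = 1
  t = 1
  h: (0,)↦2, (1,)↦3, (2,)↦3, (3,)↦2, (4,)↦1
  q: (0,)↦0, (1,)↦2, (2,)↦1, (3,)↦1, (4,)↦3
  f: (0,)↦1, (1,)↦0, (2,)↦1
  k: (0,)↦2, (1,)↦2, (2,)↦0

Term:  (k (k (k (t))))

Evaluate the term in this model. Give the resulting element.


  t = 1
  (k (t)) = k(1,) = 2
  (k (k (t))) = k(2,) = 0
  (k (k (k (t)))) = k(0,) = 2

value = 2


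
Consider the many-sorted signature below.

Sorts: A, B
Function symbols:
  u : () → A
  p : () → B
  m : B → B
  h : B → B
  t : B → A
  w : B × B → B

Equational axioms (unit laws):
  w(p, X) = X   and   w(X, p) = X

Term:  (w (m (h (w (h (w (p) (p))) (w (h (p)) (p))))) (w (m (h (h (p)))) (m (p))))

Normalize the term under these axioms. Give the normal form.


1. (w (m (h (w (h (w (p) (p))) (w (h (p)) (p))))) (w (m (h (h (p)))) (m (p))))  →  (w (m (h (w (h (p)) (w (h (p)) (p))))) (w (m (h (h (p)))) (m (p))))
2. (w (m (h (w (h (p)) (w (h (p)) (p))))) (w (m (h (h (p)))) (m (p))))  →  (w (m (h (w (h (p)) (h (p))))) (w (m (h (h (p)))) (m (p))))

normal form = (w (m (h (w (h (p)) (h (p))))) (w (m (h (h (p)))) (m (p))))


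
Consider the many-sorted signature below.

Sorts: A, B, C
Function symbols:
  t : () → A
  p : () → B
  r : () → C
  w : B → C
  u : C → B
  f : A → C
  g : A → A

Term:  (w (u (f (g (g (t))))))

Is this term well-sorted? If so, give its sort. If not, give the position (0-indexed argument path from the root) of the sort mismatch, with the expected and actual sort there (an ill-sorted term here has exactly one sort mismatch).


          (t) : A
        (g (t)) : A
      (g (g (t))) : A
    (f (g (g (t)))) : C
  (u (f (g (g (t))))) : B
(w (u (f (g (g (t)))))) : C

well-sorted; sort = C


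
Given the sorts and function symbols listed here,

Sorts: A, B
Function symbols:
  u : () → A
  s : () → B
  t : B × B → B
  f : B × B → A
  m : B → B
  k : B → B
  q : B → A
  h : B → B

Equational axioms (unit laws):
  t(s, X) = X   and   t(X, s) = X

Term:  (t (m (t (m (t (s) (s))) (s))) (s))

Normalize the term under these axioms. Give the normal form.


1. (t (m (t (m (t (s) (s))) (s))) (s))  →  (m (t (m (t (s) (s))) (s)))
2. (m (t (m (t (s) (s))) (s)))  →  (m (m (t (s) (s))))
3. (m (m (t (s) (s))))  →  (m (m (s)))

normal form = (m (m (s)))


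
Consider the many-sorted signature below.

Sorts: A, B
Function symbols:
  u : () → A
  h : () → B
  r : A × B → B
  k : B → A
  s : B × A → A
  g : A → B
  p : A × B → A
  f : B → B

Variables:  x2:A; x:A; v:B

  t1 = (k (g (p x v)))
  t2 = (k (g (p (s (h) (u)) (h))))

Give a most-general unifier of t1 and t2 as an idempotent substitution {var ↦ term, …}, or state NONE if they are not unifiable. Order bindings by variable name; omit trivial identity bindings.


{v ↦ (h), x ↦ (s (h) (u))}


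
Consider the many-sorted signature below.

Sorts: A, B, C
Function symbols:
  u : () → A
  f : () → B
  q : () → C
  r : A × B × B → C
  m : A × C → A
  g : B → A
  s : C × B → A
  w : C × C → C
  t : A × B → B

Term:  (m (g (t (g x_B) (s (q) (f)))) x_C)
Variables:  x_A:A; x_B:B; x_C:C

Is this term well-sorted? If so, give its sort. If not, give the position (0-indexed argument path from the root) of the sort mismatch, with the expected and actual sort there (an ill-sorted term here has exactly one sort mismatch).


        x_B : B
      (g x_B) : A
        (q) : C
        (f) : B
      (s (q) (f)) : A
    (t (g x_B) (s (q) (f))) : ✗ arg 1 at [0, 0, 1] has sort A, expected B
  x_C : C

ill-sorted at position [0, 0, 1]: expected B, got A


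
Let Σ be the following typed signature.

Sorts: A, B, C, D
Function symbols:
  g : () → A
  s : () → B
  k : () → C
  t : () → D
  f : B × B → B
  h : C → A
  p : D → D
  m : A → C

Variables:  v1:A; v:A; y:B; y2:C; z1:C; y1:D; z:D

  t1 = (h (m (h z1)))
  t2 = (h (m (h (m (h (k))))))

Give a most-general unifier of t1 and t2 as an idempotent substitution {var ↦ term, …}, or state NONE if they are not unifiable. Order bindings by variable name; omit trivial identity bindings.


{z1 ↦ (m (h (k)))}


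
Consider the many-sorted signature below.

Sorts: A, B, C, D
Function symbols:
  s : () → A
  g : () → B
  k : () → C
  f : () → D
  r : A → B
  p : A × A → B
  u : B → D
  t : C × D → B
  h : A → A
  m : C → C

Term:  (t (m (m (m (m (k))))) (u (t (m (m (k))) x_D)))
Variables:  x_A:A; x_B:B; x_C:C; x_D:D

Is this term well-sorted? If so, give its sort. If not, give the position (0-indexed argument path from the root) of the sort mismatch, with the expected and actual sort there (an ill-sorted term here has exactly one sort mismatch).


          (k) : C
        (m (k)) : C
      (m (m (k))) : C
    (m (m (m (k)))) : C
  (m (m (m (m (k))))) : C
          (k) : C
        (m (k)) : C
      (m (m (k))) : C
      x_D : D
    (t (m (m (k))) x_D) : B
  (u (t (m (m (k))) x_D)) : D
(t (m (m (m (m (k))))) (u (t (m (m (k))) x_D))) : B

well-sorted; sort = B


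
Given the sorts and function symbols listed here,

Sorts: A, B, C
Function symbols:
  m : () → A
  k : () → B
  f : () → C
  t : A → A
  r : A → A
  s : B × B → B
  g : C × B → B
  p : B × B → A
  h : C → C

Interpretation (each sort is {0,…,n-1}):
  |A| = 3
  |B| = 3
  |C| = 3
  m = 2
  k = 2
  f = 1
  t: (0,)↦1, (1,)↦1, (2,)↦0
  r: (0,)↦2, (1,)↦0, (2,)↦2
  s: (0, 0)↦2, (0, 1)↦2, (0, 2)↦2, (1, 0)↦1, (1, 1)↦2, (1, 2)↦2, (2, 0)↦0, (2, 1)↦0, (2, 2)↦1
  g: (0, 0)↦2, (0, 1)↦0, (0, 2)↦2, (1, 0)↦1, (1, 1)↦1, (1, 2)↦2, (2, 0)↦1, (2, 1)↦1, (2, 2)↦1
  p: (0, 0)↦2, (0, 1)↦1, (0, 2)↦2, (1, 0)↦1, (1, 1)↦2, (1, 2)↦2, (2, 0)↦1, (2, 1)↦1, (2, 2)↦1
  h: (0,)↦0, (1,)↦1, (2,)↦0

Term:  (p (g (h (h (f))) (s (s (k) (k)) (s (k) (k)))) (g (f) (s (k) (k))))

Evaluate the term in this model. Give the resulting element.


value = 1

  f = 1
  (h (f)) = h(1,) = 1
  (h (h (f))) = h(1,) = 1
  k = 2
  k = 2
  (s (k) (k)) = s(2, 2) = 1
  k = 2
  k = 2
  (s (k) (k)) = s(2, 2) = 1
  (s (s (k) (k)) (s (k) (k))) = s(1, 1) = 2
  (g (h (h (f))) (s (s (k) (k)) (s (k) (k)))) = g(1, 2) = 2
  f = 1
  k = 2
  k = 2
  (s (k) (k)) = s(2, 2) = 1
  (g (f) (s (k) (k))) = g(1, 1) = 1
  (p (g (h (h (f))) (s (s (k) (k)) (s (k) (k)))) (g (f) (s (k) (k)))) = p(2, 1) = 1


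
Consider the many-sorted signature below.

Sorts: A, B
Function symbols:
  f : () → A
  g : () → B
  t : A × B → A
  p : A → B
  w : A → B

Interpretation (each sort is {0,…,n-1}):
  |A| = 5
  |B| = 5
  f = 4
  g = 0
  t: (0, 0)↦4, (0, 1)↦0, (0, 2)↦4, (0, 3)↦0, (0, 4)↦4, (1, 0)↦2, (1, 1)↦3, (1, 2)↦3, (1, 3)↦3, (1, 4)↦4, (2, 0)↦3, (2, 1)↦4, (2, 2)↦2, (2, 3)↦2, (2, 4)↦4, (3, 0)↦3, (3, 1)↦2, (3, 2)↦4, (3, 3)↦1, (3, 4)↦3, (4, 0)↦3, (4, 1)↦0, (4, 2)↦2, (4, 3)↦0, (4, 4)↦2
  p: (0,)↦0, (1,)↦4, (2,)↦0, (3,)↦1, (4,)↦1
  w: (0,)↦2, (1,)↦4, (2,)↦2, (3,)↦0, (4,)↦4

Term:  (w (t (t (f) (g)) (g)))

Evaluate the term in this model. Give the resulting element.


value = 0

  f = 4
  g = 0
  (t (f) (g)) = t(4, 0) = 3
  g = 0
  (t (t (f) (g)) (g)) = t(3, 0) = 3
  (w (t (t (f) (g)) (g))) = w(3,) = 0


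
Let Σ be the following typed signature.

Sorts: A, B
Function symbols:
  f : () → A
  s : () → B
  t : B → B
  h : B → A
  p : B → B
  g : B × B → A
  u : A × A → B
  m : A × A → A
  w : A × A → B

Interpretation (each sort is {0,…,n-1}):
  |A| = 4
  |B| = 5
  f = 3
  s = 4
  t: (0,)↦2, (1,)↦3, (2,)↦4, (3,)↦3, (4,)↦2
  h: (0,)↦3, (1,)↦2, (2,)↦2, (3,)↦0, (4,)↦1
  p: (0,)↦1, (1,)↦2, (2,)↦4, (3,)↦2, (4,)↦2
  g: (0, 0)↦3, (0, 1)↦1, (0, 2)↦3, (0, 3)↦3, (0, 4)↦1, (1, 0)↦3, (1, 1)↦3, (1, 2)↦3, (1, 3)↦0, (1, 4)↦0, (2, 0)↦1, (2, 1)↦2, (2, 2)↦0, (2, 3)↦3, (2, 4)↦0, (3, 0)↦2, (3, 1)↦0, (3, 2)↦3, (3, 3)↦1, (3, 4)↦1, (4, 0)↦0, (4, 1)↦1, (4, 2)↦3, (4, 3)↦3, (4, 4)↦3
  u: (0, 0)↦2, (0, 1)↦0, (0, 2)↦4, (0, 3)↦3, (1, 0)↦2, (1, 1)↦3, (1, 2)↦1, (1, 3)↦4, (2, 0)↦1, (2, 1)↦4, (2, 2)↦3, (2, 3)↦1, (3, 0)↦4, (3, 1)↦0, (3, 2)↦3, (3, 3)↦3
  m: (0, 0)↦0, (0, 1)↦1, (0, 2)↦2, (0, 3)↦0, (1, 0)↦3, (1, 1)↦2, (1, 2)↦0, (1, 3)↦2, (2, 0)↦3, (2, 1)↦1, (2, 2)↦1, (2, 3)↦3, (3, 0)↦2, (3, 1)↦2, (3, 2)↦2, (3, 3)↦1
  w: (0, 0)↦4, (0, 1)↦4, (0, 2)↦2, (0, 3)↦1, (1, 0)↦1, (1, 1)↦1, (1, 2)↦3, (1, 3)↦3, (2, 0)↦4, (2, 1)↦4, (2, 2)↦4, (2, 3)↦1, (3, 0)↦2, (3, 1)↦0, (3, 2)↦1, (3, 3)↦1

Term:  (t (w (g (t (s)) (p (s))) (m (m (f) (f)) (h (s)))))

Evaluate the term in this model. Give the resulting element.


value = 4

  s = 4
  (t (s)) = t(4,) = 2
  s = 4
  (p (s)) = p(4,) = 2
  (g (t (s)) (p (s))) = g(2, 2) = 0
  f = 3
  f = 3
  (m (f) (f)) = m(3, 3) = 1
  s = 4
  (h (s)) = h(4,) = 1
  (m (m (f) (f)) (h (s))) = m(1, 1) = 2
  (w (g (t (s)) (p (s))) (m (m (f) (f)) (h (s)))) = w(0, 2) = 2
  (t (w (g (t (s)) (p (s))) (m (m (f) (f)) (h (s))))) = t(2,) = 4


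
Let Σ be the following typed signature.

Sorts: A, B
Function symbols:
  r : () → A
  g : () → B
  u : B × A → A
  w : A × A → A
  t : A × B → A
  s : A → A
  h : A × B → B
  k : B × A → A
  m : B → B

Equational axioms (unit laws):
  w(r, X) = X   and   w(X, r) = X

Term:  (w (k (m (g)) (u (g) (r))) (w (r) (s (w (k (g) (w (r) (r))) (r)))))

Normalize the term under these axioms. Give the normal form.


1. (w (k (m (g)) (u (g) (r))) (w (r) (s (w (k (g) (w (r) (r))) (r)))))  →  (w (k (m (g)) (u (g) (r))) (s (w (k (g) (w (r) (r))) (r))))
2. (w (k (m (g)) (u (g) (r))) (s (w (k (g) (w (r) (r))) (r))))  →  (w (k (m (g)) (u (g) (r))) (s (k (g) (w (r) (r)))))
3. (w (k (m (g)) (u (g) (r))) (s (k (g) (w (r) (r)))))  →  (w (k (m (g)) (u (g) (r))) (s (k (g) (r))))

normal form = (w (k (m (g)) (u (g) (r))) (s (k (g) (r))))


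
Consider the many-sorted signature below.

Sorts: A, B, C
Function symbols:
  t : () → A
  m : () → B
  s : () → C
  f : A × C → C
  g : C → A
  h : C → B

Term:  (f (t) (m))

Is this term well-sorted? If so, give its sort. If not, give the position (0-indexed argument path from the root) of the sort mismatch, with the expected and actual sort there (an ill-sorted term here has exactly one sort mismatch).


  (t) : A
  (m) : B
(f (t) (m)) : ✗ arg 1 at [1] has sort B, expected C

ill-sorted at position [1]: expected C, got B


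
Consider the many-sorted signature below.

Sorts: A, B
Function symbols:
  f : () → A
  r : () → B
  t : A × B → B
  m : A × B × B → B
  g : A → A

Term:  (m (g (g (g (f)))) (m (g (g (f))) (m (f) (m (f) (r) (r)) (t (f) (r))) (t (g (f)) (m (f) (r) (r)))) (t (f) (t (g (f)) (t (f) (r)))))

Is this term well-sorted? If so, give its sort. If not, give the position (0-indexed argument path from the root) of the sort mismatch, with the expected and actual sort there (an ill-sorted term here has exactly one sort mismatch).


        (f) : A
      (g (f)) : A
    (g (g (f))) : A
  (g (g (g (f)))) : A
        (f) : A
      (g (f)) : A
    (g (g (f))) : A
      (f) : A
        (f) : A
        (r) : B
        (r) : B
      (m (f) (r) (r)) : B
        (f) : A
        (r) : B
      (t (f) (r)) : B
    (m (f) (m (f) (r) (r)) (t (f) (r))) : B
        (f) : A
      (g (f)) : A
        (f) : A
        (r) : B
        (r) : B
      (m (f) (r) (r)) : B
    (t (g (f)) (m (f) (r) (r))) : B
  (m (g (g (f))) (m (f) (m (f) (r) (r)) (t (f) (r))) (t (g (f)) (m (f) (r) (r)))) : B
    (f) : A
        (f) : A
      (g (f)) : A
        (f) : A
        (r) : B
      (t (f) (r)) : B
    (t (g (f)) (t (f) (r))) : B
  (t (f) (t (g (f)) (t (f) (r)))) : B
(m (g (g (g (f)))) (m (g (g (f))) (m (f) (m (f) (r) (r)) (t (f) (r))) (t (g (f)) (m (f) (r) (r)))) (t (f) (t (g (f)) (t (f) (r))))) : B

well-sorted; sort = B


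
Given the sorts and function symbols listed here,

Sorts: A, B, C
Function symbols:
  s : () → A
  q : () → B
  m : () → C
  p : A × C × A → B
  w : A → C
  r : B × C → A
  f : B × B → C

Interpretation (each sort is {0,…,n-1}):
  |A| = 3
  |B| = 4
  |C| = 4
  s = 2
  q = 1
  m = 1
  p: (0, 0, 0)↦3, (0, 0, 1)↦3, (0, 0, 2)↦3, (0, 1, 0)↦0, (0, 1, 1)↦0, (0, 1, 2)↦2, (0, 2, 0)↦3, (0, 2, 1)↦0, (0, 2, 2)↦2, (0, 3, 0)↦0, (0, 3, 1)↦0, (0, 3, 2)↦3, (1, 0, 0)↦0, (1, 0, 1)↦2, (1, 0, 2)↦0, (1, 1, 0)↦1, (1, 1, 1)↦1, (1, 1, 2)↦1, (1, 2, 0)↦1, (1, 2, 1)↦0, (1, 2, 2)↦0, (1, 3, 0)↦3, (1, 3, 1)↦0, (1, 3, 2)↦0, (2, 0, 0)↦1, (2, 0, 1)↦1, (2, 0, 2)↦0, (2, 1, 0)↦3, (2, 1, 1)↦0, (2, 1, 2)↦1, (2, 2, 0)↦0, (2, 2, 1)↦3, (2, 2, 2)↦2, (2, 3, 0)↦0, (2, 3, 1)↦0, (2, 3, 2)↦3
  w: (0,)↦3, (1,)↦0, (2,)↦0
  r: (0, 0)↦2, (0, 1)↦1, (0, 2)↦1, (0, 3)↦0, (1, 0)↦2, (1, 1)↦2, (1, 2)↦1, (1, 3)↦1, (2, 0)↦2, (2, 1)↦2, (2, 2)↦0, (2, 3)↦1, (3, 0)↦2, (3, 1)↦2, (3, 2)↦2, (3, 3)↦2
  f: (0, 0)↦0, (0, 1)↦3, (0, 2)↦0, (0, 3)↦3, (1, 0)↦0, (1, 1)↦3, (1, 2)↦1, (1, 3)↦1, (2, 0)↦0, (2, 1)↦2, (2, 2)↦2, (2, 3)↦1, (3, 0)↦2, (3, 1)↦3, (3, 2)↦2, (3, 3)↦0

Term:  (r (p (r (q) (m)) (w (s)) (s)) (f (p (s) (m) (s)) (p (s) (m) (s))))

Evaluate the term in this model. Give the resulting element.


value = 0

  q = 1
  m = 1
  (r (q) (m)) = r(1, 1) = 2
  s = 2
  (w (s)) = w(2,) = 0
  s = 2
  (p (r (q) (m)) (w (s)) (s)) = p(2, 0, 2) = 0
  s = 2
  m = 1
  s = 2
  (p (s) (m) (s)) = p(2, 1, 2) = 1
  s = 2
  m = 1
  s = 2
  (p (s) (m) (s)) = p(2, 1, 2) = 1
  (f (p (s) (m) (s)) (p (s) (m) (s))) = f(1, 1) = 3
  (r (p (r (q) (m)) (w (s)) (s)) (f (p (s) (m) (s)) (p (s) (m) (s)))) = r(0, 3) = 0


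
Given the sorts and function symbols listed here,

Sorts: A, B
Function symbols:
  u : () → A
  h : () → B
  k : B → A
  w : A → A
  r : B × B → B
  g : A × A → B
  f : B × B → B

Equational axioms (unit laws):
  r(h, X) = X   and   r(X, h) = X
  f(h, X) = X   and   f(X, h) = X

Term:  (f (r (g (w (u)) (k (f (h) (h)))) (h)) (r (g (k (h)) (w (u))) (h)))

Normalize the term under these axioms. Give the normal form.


1. (f (r (g (w (u)) (k (f (h) (h)))) (h)) (r (g (k (h)) (w (u))) (h)))  →  (f (g (w (u)) (k (f (h) (h)))) (r (g (k (h)) (w (u))) (h)))
2. (f (g (w (u)) (k (f (h) (h)))) (r (g (k (h)) (w (u))) (h)))  →  (f (g (w (u)) (k (h))) (r (g (k (h)) (w (u))) (h)))
3. (f (g (w (u)) (k (h))) (r (g (k (h)) (w (u))) (h)))  →  (f (g (w (u)) (k (h))) (g (k (h)) (w (u))))

normal form = (f (g (w (u)) (k (h))) (g (k (h)) (w (u))))


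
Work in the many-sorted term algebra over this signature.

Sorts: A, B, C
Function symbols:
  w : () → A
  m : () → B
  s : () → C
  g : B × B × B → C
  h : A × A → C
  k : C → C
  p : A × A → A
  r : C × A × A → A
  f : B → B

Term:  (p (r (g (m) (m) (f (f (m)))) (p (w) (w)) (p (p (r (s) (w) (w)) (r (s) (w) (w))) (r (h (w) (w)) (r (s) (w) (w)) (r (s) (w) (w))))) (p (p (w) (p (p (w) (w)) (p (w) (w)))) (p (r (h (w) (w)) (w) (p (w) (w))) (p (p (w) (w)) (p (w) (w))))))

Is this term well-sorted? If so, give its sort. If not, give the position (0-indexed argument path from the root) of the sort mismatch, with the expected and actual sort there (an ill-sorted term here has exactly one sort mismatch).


      (m) : B
      (m) : B
          (m) : B
        (f (m)) : B
      (f (f (m))) : B
    (g (m) (m) (f (f (m)))) : C
      (w) : A
      (w) : A
    (p (w) (w)) : A
          (s) : C
          (w) : A
          (w) : A
        (r (s) (w) (w)) : A
          (s) : C
          (w) : A
          (w) : A
        (r (s) (w) (w)) : A
      (p (r (s) (w) (w)) (r (s) (w) (w))) : A
          (w) : A
          (w) : A
        (h (w) (w)) : C
          (s) : C
          (w) : A
          (w) : A
        (r (s) (w) (w)) : A
          (s) : C
          (w) : A
          (w) : A
        (r (s) (w) (w)) : A
      (r (h (w) (w)) (r (s) (w) (w)) (r (s) (w) (w))) : A
    (p (p (r (s) (w) (w)) (r (s) (w) (w))) (r (h (w) (w)) (r (s) (w) (w)) (r (s) (w) (w)))) : A
  (r (g (m) (m) (f (f (m)))) (p (w) (w)) (p (p (r (s) (w) (w)) (r (s) (w) (w))) (r (h (w) (w)) (r (s) (w) (w)) (r (s) (w) (w))))) : A
      (w) : A
          (w) : A
          (w) : A
        (p (w) (w)) : A
          (w) : A
          (w) : A
        (p (w) (w)) : A
      (p (p (w) (w)) (p (w) (w))) : A
    (p (w) (p (p (w) (w)) (p (w) (w)))) : A
          (w) : A
          (w) : A
        (h (w) (w)) : C
        (w) : A
          (w) : A
          (w) : A
        (p (w) (w)) : A
      (r (h (w) (w)) (w) (p (w) (w))) : A
          (w) : A
          (w) : A
        (p (w) (w)) : A
          (w) : A
          (w) : A
        (p (w) (w)) : A
      (p (p (w) (w)) (p (w) (w))) : A
    (p (r (h (w) (w)) (w) (p (w) (w))) (p (p (w) (w)) (p (w) (w)))) : A
  (p (p (w) (p (p (w) (w)) (p (w) (w)))) (p (r (h (w) (w)) (w) (p (w) (w))) (p (p (w) (w)) (p (w) (w))))) : A
(p (r (g (m) (m) (f (f (m)))) (p (w) (w)) (p (p (r (s) (w) (w)) (r (s) (w) (w))) (r (h (w) (w)) (r (s) (w) (w)) (r (s) (w) (w))))) (p (p (w) (p (p (w) (w)) (p (w) (w)))) (p (r (h (w) (w)) (w) (p (w) (w))) (p (p (w) (w)) (p (w) (w)))))) : A

well-sorted; sort = A


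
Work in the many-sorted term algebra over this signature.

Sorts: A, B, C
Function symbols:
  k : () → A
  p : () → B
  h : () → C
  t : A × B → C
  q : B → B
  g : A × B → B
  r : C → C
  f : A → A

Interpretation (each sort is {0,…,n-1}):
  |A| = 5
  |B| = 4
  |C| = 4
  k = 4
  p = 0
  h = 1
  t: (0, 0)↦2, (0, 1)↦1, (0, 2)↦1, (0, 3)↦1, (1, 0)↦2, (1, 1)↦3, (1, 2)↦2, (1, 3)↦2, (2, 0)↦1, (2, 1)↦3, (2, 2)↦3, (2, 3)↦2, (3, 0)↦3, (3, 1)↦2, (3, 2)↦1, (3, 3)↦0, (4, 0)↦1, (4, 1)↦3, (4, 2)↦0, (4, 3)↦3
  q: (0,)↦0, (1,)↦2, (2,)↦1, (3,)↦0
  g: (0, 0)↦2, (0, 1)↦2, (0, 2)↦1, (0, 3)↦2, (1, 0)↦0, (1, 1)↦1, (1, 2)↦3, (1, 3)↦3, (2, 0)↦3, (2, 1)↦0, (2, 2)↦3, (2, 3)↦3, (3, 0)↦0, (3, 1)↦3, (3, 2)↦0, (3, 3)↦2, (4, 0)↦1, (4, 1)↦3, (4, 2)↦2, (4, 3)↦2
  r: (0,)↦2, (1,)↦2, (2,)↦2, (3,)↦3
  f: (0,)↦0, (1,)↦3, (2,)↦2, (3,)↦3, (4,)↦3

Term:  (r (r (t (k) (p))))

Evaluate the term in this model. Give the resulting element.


  k = 4
  p = 0
  (t (k) (p)) = t(4, 0) = 1
  (r (t (k) (p))) = r(1,) = 2
  (r (r (t (k) (p)))) = r(2,) = 2

value = 2


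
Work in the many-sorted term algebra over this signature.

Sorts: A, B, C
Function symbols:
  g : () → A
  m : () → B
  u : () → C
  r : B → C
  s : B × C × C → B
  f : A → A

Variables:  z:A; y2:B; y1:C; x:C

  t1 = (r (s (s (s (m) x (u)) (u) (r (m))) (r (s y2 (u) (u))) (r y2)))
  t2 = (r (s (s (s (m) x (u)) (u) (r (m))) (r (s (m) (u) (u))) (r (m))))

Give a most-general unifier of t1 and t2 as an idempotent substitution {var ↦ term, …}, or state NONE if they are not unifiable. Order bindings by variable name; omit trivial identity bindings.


{y2 ↦ (m)}


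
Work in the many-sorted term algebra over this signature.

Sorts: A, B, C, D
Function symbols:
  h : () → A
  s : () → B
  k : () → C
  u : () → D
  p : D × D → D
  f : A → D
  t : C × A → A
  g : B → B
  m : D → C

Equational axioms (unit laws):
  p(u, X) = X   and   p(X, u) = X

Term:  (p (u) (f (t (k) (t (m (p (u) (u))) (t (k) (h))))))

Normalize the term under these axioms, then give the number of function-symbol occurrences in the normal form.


1. (p (u) (f (t (k) (t (m (p (u) (u))) (t (k) (h))))))  →  (f (t (k) (t (m (p (u) (u))) (t (k) (h)))))
2. (f (t (k) (t (m (p (u) (u))) (t (k) (h)))))  →  (f (t (k) (t (m (u)) (t (k) (h)))))
normal form: (f (t (k) (t (m (u)) (t (k) (h)))))

size = 9


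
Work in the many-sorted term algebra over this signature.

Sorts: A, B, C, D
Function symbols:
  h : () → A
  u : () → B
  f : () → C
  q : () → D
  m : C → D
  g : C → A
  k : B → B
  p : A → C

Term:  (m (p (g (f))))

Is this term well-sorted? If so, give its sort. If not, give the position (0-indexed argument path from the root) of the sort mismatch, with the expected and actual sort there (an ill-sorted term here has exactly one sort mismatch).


well-sorted; sort = D

      (f) : C
    (g (f)) : A
  (p (g (f))) : C
(m (p (g (f)))) : D


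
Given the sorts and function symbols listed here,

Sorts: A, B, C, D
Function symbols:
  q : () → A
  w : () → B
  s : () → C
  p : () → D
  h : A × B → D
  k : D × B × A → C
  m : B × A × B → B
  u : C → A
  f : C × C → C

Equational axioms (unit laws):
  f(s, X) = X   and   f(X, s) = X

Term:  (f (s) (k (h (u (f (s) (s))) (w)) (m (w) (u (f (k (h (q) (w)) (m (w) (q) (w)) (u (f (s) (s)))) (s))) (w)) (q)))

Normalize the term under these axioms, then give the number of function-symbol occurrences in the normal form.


size = 20

1. (f (s) (k (h (u (f (s) (s))) (w)) (m (w) (u (f (k (h (q) (w)) (m (w) (q) (w)) (u (f (s) (s)))) (s))) (w)) (q)))  →  (k (h (u (f (s) (s))) (w)) (m (w) (u (f (k (h (q) (w)) (m (w) (q) (w)) (u (f (s) (s)))) (s))) (w)) (q))
2. (k (h (u (f (s) (s))) (w)) (m (w) (u (f (k (h (q) (w)) (m (w) (q) (w)) (u (f (s) (s)))) (s))) (w)) (q))  →  (k (h (u (s)) (w)) (m (w) (u (f (k (h (q) (w)) (m (w) (q) (w)) (u (f (s) (s)))) (s))) (w)) (q))
3. (k (h (u (s)) (w)) (m (w) (u (f (k (h (q) (w)) (m (w) (q) (w)) (u (f (s) (s)))) (s))) (w)) (q))  →  (k (h (u (s)) (w)) (m (w) (u (k (h (q) (w)) (m (w) (q) (w)) (u (f (s) (s))))) (w)) (q))
4. (k (h (u (s)) (w)) (m (w) (u (k (h (q) (w)) (m (w) (q) (w)) (u (f (s) (s))))) (w)) (q))  →  (k (h (u (s)) (w)) (m (w) (u (k (h (q) (w)) (m (w) (q) (w)) (u (s)))) (w)) (q))
normal form: (k (h (u (s)) (w)) (m (w) (u (k (h (q) (w)) (m (w) (q) (w)) (u (s)))) (w)) (q))


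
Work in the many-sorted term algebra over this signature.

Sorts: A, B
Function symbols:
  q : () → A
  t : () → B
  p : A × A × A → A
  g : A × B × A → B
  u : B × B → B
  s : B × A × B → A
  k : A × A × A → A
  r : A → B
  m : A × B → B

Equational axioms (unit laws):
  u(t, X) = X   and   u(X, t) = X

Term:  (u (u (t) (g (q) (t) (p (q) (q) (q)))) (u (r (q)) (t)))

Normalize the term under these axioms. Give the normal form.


1. (u (u (t) (g (q) (t) (p (q) (q) (q)))) (u (r (q)) (t)))  →  (u (g (q) (t) (p (q) (q) (q))) (u (r (q)) (t)))
2. (u (g (q) (t) (p (q) (q) (q))) (u (r (q)) (t)))  →  (u (g (q) (t) (p (q) (q) (q))) (r (q)))

normal form = (u (g (q) (t) (p (q) (q) (q))) (r (q)))


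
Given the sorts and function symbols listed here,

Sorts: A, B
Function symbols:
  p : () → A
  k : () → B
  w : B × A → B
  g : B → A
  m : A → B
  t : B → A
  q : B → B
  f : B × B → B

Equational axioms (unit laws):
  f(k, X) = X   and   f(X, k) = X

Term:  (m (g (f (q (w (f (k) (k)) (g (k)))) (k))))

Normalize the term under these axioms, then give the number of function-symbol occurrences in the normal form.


size = 7

1. (m (g (f (q (w (f (k) (k)) (g (k)))) (k))))  →  (m (g (q (w (f (k) (k)) (g (k))))))
2. (m (g (q (w (f (k) (k)) (g (k))))))  →  (m (g (q (w (k) (g (k))))))
normal form: (m (g (q (w (k) (g (k))))))


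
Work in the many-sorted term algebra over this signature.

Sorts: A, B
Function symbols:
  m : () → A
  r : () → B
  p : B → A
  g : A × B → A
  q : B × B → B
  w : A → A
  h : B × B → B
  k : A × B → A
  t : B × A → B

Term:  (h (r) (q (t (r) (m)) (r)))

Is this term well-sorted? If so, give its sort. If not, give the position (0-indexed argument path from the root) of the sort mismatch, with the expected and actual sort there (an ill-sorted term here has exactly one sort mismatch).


  (r) : B
      (r) : B
      (m) : A
    (t (r) (m)) : B
    (r) : B
  (q (t (r) (m)) (r)) : B
(h (r) (q (t (r) (m)) (r))) : B

well-sorted; sort = B


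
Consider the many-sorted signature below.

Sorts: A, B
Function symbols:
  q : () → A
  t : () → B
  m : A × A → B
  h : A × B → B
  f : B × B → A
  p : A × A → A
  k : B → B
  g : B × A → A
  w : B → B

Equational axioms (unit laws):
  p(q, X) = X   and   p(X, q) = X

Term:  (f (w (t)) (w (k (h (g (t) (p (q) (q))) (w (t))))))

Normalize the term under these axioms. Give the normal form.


normal form = (f (w (t)) (w (k (h (g (t) (q)) (w (t))))))

1. (f (w (t)) (w (k (h (g (t) (p (q) (q))) (w (t))))))  →  (f (w (t)) (w (k (h (g (t) (q)) (w (t))))))


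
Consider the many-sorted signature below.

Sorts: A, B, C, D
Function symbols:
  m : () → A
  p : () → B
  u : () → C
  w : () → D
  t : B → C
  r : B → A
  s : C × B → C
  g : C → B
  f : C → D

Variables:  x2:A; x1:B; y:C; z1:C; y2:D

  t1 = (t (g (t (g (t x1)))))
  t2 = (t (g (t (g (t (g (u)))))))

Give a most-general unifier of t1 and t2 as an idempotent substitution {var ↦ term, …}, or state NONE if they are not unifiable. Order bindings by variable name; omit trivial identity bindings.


{x1 ↦ (g (u))}


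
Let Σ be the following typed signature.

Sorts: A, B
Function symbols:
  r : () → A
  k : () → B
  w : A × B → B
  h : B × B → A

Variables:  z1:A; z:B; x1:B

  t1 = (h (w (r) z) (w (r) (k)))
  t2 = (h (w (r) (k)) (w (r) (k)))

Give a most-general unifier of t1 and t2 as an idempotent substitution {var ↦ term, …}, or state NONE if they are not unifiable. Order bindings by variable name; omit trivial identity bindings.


{z ↦ (k)}


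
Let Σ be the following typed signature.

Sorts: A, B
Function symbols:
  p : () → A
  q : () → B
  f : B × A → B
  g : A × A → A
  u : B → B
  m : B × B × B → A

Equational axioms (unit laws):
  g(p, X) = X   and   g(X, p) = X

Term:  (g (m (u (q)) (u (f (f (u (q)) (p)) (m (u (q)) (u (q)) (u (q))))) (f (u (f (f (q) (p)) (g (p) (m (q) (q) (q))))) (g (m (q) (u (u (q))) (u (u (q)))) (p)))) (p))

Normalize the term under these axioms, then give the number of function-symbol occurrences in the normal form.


size = 34

1. (g (m (u (q)) (u (f (f (u (q)) (p)) (m (u (q)) (u (q)) (u (q))))) (f (u (f (f (q) (p)) (g (p) (m (q) (q) (q))))) (g (m (q) (u (u (q))) (u (u (q)))) (p)))) (p))  →  (m (u (q)) (u (f (f (u (q)) (p)) (m (u (q)) (u (q)) (u (q))))) (f (u (f (f (q) (p)) (g (p) (m (q) (q) (q))))) (g (m (q) (u (u (q))) (u (u (q)))) (p))))
2. (m (u (q)) (u (f (f (u (q)) (p)) (m (u (q)) (u (q)) (u (q))))) (f (u (f (f (q) (p)) (g (p) (m (q) (q) (q))))) (g (m (q) (u (u (q))) (u (u (q)))) (p))))  →  (m (u (q)) (u (f (f (u (q)) (p)) (m (u (q)) (u (q)) (u (q))))) (f (u (f (f (q) (p)) (m (q) (q) (q)))) (g (m (q) (u (u (q))) (u (u (q)))) (p))))
3. (m (u (q)) (u (f (f (u (q)) (p)) (m (u (q)) (u (q)) (u (q))))) (f (u (f (f (q) (p)) (m (q) (q) (q)))) (g (m (q) (u (u (q))) (u (u (q)))) (p))))  →  (m (u (q)) (u (f (f (u (q)) (p)) (m (u (q)) (u (q)) (u (q))))) (f (u (f (f (q) (p)) (m (q) (q) (q)))) (m (q) (u (u (q))) (u (u (q))))))
normal form: (m (u (q)) (u (f (f (u (q)) (p)) (m (u (q)) (u (q)) (u (q))))) (f (u (f (f (q) (p)) (m (q) (q) (q)))) (m (q) (u (u (q))) (u (u (q))))))


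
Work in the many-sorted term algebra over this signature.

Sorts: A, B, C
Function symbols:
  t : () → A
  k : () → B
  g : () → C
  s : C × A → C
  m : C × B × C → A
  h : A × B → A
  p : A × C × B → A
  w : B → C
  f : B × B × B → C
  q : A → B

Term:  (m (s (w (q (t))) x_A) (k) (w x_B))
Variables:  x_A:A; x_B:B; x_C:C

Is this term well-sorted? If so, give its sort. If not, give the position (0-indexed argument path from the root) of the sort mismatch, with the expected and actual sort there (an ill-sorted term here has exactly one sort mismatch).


        (t) : A
      (q (t)) : B
    (w (q (t))) : C
    x_A : A
  (s (w (q (t))) x_A) : C
  (k) : B
    x_B : B
  (w x_B) : C
(m (s (w (q (t))) x_A) (k) (w x_B)) : A

well-sorted; sort = A


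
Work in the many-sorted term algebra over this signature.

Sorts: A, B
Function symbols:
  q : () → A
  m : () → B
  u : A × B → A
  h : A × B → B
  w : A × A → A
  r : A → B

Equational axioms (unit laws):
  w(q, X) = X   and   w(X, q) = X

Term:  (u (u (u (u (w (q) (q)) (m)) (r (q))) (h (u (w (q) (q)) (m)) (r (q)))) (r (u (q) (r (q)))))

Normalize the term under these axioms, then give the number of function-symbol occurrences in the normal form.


1. (u (u (u (u (w (q) (q)) (m)) (r (q))) (h (u (w (q) (q)) (m)) (r (q)))) (r (u (q) (r (q)))))  →  (u (u (u (u (q) (m)) (r (q))) (h (u (w (q) (q)) (m)) (r (q)))) (r (u (q) (r (q)))))
2. (u (u (u (u (q) (m)) (r (q))) (h (u (w (q) (q)) (m)) (r (q)))) (r (u (q) (r (q)))))  →  (u (u (u (u (q) (m)) (r (q))) (h (u (q) (m)) (r (q)))) (r (u (q) (r (q)))))
normal form: (u (u (u (u (q) (m)) (r (q))) (h (u (q) (m)) (r (q)))) (r (u (q) (r (q)))))

size = 19


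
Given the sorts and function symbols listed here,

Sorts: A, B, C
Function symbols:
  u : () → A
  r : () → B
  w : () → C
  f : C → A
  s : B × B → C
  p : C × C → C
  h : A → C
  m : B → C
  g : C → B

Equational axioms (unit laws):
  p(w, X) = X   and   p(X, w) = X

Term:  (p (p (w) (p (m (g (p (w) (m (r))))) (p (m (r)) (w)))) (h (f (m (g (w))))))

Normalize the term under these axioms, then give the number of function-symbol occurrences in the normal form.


1. (p (p (w) (p (m (g (p (w) (m (r))))) (p (m (r)) (w)))) (h (f (m (g (w))))))  →  (p (p (m (g (p (w) (m (r))))) (p (m (r)) (w))) (h (f (m (g (w))))))
2. (p (p (m (g (p (w) (m (r))))) (p (m (r)) (w))) (h (f (m (g (w))))))  →  (p (p (m (g (m (r)))) (p (m (r)) (w))) (h (f (m (g (w))))))
3. (p (p (m (g (m (r)))) (p (m (r)) (w))) (h (f (m (g (w))))))  →  (p (p (m (g (m (r)))) (m (r))) (h (f (m (g (w))))))
normal form: (p (p (m (g (m (r)))) (m (r))) (h (f (m (g (w))))))

size = 13


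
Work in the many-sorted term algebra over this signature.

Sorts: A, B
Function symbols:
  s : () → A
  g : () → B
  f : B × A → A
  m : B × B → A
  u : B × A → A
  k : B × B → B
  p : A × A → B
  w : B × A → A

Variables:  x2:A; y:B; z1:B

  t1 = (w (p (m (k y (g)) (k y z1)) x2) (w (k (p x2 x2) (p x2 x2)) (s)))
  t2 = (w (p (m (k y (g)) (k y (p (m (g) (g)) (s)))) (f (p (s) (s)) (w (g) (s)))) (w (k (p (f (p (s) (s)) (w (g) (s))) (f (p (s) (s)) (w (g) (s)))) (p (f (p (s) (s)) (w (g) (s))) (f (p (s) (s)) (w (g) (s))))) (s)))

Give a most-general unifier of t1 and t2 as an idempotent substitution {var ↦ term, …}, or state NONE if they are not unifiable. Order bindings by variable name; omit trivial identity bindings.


{x2 ↦ (f (p (s) (s)) (w (g) (s))), z1 ↦ (p (m (g) (g)) (s))}


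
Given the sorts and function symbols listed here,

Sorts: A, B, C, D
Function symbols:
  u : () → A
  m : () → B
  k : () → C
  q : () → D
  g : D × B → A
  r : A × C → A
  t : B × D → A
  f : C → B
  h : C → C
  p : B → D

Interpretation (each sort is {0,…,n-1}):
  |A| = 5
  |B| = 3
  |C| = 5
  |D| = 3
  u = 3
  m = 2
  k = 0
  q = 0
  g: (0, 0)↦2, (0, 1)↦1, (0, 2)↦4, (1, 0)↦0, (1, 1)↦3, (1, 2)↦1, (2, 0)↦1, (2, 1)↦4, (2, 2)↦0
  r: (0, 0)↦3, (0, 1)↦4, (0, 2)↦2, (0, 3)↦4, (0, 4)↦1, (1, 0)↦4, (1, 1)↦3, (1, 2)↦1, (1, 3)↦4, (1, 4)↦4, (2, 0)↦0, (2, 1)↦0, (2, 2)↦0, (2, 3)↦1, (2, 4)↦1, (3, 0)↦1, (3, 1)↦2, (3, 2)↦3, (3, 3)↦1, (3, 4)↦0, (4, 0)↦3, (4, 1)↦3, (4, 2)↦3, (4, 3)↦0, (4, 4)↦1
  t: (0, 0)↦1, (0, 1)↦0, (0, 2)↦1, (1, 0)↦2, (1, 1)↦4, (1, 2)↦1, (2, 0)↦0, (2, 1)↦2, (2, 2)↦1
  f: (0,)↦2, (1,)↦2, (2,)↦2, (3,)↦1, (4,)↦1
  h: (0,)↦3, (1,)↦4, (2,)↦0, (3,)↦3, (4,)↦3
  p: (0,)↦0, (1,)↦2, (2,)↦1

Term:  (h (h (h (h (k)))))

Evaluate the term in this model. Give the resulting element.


  k = 0
  (h (k)) = h(0,) = 3
  (h (h (k))) = h(3,) = 3
  (h (h (h (k)))) = h(3,) = 3
  (h (h (h (h (k))))) = h(3,) = 3

value = 3


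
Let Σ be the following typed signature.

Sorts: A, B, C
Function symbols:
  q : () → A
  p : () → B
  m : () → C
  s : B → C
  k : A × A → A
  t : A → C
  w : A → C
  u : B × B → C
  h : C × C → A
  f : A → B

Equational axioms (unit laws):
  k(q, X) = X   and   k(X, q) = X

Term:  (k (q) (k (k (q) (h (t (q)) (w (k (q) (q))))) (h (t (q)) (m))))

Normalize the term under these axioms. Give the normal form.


1. (k (q) (k (k (q) (h (t (q)) (w (k (q) (q))))) (h (t (q)) (m))))  →  (k (k (q) (h (t (q)) (w (k (q) (q))))) (h (t (q)) (m)))
2. (k (k (q) (h (t (q)) (w (k (q) (q))))) (h (t (q)) (m)))  →  (k (h (t (q)) (w (k (q) (q)))) (h (t (q)) (m)))
3. (k (h (t (q)) (w (k (q) (q)))) (h (t (q)) (m)))  →  (k (h (t (q)) (w (q))) (h (t (q)) (m)))

normal form = (k (h (t (q)) (w (q))) (h (t (q)) (m)))
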